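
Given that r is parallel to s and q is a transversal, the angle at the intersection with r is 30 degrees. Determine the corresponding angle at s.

When a transversal crosses parallel lines, angles in the same position at each intersection are called corresponding angles.
These are always equal, so the answer is 30 degrees.

30 degrees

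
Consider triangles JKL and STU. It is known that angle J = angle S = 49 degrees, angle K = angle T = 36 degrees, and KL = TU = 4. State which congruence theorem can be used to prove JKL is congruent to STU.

Consider the given information: angle J = angle S = 49 degrees, angle K = angle T = 36 degrees, and KL = TU = 4
This is not SSS or HL: SSS requires all three pairs of sides, but we don't have that. HL only applies to right triangles with matching hypotenuse and leg.
The correct criterion is AAS. Two pairs of corresponding angles and a non-included side are equal (Angle-Angle-Side).

AAS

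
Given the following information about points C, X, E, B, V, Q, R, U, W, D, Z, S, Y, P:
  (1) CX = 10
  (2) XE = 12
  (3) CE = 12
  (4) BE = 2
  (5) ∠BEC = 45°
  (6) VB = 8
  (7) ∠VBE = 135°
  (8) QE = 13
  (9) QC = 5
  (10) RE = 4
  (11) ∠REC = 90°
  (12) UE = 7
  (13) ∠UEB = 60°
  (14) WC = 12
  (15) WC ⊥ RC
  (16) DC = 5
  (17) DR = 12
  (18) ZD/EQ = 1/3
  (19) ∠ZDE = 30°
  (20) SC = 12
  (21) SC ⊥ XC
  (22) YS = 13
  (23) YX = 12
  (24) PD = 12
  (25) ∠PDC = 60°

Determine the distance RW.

Step 1: By the law of cosines on triangle CER: CR² = 12² + 4² − 2·12·4·cos(90°) = 160, so CR = 4·√10.
Step 2: By the law of cosines on triangle RCW: RW² = (4·√10)² + 12² − 2·4·√10·12·cos(90°) = 304, so RW = 4·√19.

Therefore, the length of RW = 4·√19.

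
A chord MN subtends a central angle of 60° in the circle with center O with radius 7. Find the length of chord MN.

Chord = 2(7) sin(30°) = 7

7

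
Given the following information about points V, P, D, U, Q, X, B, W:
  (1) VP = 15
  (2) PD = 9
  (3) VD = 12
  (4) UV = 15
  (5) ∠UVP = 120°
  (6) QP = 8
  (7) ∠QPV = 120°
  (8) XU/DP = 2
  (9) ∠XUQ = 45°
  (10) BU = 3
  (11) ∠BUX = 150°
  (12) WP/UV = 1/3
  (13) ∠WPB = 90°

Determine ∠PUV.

Step 1: By the law of cosines on triangle UVP: UP² = 15² + 15² − 2·15·15·cos(120°) = 675, so UP = 15·√3.
Step 2: By the inverse law of cosines on triangle PUV: cos(∠PUV) = ((15·√3)² + 15² − 15²) / (2·15·√3·15) = 675/779.42 = 0.866, so ∠PUV = 30°.

Therefore, the measure of angle ∠PUV = 30°.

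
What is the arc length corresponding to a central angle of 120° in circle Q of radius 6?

Arc length = 2π(6)(1/3) = 4*pi

4*pi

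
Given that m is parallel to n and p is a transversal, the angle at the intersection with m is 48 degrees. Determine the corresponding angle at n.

Corresponding angles are equal: 48 degrees.

48 degrees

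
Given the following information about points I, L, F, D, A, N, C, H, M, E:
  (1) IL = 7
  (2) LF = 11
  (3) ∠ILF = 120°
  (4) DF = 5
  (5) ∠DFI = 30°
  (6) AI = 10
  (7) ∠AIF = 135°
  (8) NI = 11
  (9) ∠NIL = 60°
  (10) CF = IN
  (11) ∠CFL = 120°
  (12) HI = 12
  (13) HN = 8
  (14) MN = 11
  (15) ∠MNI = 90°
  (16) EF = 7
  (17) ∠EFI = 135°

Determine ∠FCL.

From the given relations: CF = IN = 11.
Step 1: By the law of cosines on triangle CFL: CL² = 11² + 11² − 2·11·11·cos(120°) = 363, so CL = 11·√3.
Step 2: By the inverse law of cosines on triangle FCL: cos(∠FCL) = (11² + (11·√3)² − 11²) / (2·11·11·√3) = 363/419.16 = 0.866, so ∠FCL = 30°.

Therefore, the measure of angle ∠FCL = 30°.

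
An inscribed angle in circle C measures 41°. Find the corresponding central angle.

Central angle = 2 × 41° = 82° (inscribed angle theorem).

82°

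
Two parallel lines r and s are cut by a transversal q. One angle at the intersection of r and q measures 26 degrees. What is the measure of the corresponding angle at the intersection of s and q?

Corresponding angles are equal: 26 degrees.

26 degrees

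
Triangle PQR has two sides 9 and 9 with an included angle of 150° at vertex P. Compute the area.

When two sides and the included angle are known, the area formula is (1/2)ab sin(C).
The height from one side to the opposite vertex is 9 sin(150°) = 9/2.
Area = (1/2) * 9 * 9/2 = 81/4.

81/4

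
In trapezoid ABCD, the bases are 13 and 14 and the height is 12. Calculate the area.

Area = (13 + 14) * 12 / 2 = 324 / 2 = 162

162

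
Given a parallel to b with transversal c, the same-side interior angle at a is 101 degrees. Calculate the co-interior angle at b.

Co-interior (same-side interior) angles are between the parallel lines on the same side of the transversal.
Unlike corresponding or alternate interior angles, they are supplementary rather than equal.
So the angle = 180 - 101 = 79 degrees.

79 degrees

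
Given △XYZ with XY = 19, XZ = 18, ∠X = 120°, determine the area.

Area = (1/2)(19)(18) sin(120°) = (1/2)(19)(18)(sqrt(3)/2) = 171*sqrt(3)/2

171*sqrt(3)/2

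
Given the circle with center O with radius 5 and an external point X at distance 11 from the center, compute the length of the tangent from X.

tangent = √(d² - r²) = √(11² - 5²) = √(121 - 25) = √96 = 4*sqrt(6)

4*sqrt(6)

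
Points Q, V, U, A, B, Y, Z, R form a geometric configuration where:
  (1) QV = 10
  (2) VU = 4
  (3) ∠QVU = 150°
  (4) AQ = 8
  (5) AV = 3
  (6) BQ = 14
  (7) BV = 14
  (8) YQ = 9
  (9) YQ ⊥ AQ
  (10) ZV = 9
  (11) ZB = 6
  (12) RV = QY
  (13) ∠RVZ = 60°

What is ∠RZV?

From the given relations: RV = QY = 9.
Step 1: By the law of cosines on triangle ZVR: ZR² = 9² + 9² − 2·9·9·cos(60°) = 81, so ZR = 9.
Step 2: By the inverse law of cosines on triangle RZV: cos(∠RZV) = (9² + 9² − 9²) / (2·9·9) = 81/162 = 0.5, so ∠RZV = 60°.

Therefore, the measure of angle ∠RZV = 60°.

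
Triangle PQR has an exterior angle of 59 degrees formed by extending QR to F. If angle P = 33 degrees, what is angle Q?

By the exterior angle theorem: exterior angle = sum of remote interior angles.
59 = 33 + angle Q
angle Q = 59 - 33 = 26 degrees

26 degrees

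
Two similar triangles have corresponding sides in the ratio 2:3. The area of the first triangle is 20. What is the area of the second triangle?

For similar figures, the area ratio equals the square of the side ratio.
Side ratio (the first triangle to the second triangle) = 2:3, so area ratio = 2^2:3^2 = 4:9.
If the area of the first triangle is 20, then the area of the second triangle = 20 * (9/4) = 45.

45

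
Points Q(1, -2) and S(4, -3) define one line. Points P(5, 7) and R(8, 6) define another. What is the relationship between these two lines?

Slope of line 1: m1 = (-3 - -2)/(4 - 1) = -1/3 = -1/3
Slope of line 2: m2 = (6 - 7)/(8 - 5) = -1/3 = -1/3
m1 = m2, so the lines are parallel.

Parallel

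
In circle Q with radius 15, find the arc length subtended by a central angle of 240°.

Arc length = 2πr × θ/360
= 2π × 15 × 2/3
= 20*pi

20*pi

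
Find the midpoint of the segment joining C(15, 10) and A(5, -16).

The midpoint is the average of the coordinates:
x: (15 + 5)/2 = 10
y: (10 + -16)/2 = -3
Midpoint = (10, -3)

(10, -3)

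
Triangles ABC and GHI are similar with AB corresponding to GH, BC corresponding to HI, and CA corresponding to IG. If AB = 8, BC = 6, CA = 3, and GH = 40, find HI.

Similar triangles have proportional sides. Setting up the proportion:
GH / AB = HI / BC
40 / 8 = HI / 6
HI = 6 * 40 / 8 = 30.

30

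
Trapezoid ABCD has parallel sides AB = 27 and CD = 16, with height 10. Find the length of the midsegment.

The midsegment of a trapezoid = (base1 + base2) / 2
midsegment = (27 + 16) / 2
midsegment = 43 / 2
midsegment = 43/2

43/2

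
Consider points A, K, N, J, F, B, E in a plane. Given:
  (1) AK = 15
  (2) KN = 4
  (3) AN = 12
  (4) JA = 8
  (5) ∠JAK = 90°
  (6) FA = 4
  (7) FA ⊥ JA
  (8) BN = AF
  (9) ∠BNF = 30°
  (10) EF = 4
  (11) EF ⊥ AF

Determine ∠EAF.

Step 1: By the law of cosines on triangle AFE: AE² = 4² + 4² − 2·4·4·cos(90°) = 32, so AE = 4·√2.
Step 2: By the inverse law of cosines on triangle EAF: cos(∠EAF) = ((4·√2)² + 4² − 4²) / (2·4·√2·4) = 32/45.25 = 0.7071, so ∠EAF = 45°.

Therefore, the measure of angle ∠EAF = 45°.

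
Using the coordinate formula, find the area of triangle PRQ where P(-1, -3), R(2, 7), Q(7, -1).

Shoelace: Area = (1/2)|-1(7--1) + 2(-1--3) + 7(-3-7)| = (1/2)(74) = 37

37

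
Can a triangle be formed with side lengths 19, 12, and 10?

For three segments to close into a triangle, no single side can be as long as the other two combined.
The longest side is 19, and 10 + 12 = 22 > 19.
A triangle can be formed.

Yes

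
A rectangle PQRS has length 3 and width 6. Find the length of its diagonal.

d = sqrt(3^2 + 6^2) = sqrt(45) = 3*sqrt(5)

3*sqrt(5)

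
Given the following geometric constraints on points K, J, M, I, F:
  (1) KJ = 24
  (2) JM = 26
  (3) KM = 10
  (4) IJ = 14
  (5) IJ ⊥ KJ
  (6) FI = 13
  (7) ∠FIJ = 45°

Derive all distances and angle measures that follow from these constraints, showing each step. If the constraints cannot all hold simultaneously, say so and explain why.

The constraints are consistent.

Step 1: From KJ = 24, JI = 14, and ∠KJI = 90°, by the law of cosines:
  KI² = KJ² + JI² - 2·KJ·JI·cos(90°) = 576 + 196 - 0 = 772
  KI = 2·√193

Step 2: From JI = 14, IF = 13, and ∠JIF = 45°, by the law of cosines:
  JF² = JI² + IF² - 2·JI·IF·cos(45°) = 196 + 169 - 257.4 = 107.6
  JF ≈ 10.37

Step 3: From KJ = 24, KM = 10, JM = 26, by the inverse law of cosines:
  cos(∠JKM) = (KJ² + KM² - JM²) / (2·KJ·KM)
  ∠JKM = 90°

Step 4: From JK = 24, JM = 26, KM = 10, by the inverse law of cosines:
  cos(∠KJM) = (JK² + JM² - KM²) / (2·JK·JM)
  ∠KJM = 22.62°

Step 5: From MJ = 26, MK = 10, JK = 24, by the inverse law of cosines:
  cos(∠JMK) = (MJ² + MK² - JK²) / (2·MJ·MK)
  ∠JMK = 67.38°

Step 6: From KI = 2·√193, KJ = 24, IJ = 14, by the inverse law of cosines:
  cos(∠IKJ) = (KI² + KJ² - IJ²) / (2·KI·KJ)
  ∠IKJ = 30.26°

Step 7: From JF = 10.37, JI = 14, FI = 13, by the inverse law of cosines:
  cos(∠FJI) = (JF² + JI² - FI²) / (2·JF·JI)
  ∠FJI = 62.39°

Step 8: From IJ = 14, IK = 2·√193, JK = 24, by the inverse law of cosines:
  cos(∠JIK) = (IJ² + IK² - JK²) / (2·IJ·IK)
  ∠JIK = 59.74°

Step 9: From FI = 13, FJ = 10.37, IJ = 14, by the inverse law of cosines:
  cos(∠IFJ) = (FI² + FJ² - IJ²) / (2·FI·FJ)
  ∠IFJ = 72.61°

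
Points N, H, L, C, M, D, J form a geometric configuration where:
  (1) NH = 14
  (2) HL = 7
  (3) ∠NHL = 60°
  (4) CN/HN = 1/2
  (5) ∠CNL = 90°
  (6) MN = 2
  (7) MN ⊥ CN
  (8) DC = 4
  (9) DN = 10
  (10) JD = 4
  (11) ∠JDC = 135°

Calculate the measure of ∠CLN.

From the given relations: CN = 1/2·HN = 1/2·14 = 7.
Step 1: By the law of cosines on triangle LHN: LN² = 7² + 14² − 2·7·14·cos(60°) = 147, so LN = 7·√3.
Step 2: By the law of cosines on triangle LNC: LC² = (7·√3)² + 7² − 2·7·√3·7·cos(90°) = 196, so LC = 14.
Step 3: By the inverse law of cosines on triangle CLN: cos(∠CLN) = (14² + (7·√3)² − 7²) / (2·14·7·√3) = 294/339.48 = 0.866, so ∠CLN = 30°.

Therefore, the measure of angle ∠CLN = 30°.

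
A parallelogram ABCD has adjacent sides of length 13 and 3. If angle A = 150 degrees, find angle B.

Opposite sides of a parallelogram are parallel, so consecutive angles form co-interior angles on a transversal.
Co-interior angles sum to 180°, giving angle B = 180 - 150 = 30 degrees.

30 degrees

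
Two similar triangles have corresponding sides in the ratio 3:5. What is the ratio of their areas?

Area scales with the square of linear dimensions. If every length is multiplied by 3/5, then the area is multiplied by (3/5)^2 = 9/25.
The area ratio is 9:25.

9:25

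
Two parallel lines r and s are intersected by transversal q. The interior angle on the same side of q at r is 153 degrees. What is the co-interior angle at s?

Co-interior (same-side interior) angles are between the parallel lines on the same side of the transversal.
Unlike corresponding or alternate interior angles, they are supplementary rather than equal.
So the angle = 180 - 153 = 27 degrees.

27 degrees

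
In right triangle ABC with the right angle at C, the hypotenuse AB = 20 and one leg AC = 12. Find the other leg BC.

Rearranging the Pythagorean theorem to solve for the unknown leg:
leg^2 = hypotenuse^2 - known_leg^2 = 400 - 144 = 256
leg = sqrt(256) = 16.

16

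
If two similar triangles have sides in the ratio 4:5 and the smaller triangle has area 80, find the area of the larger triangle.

For similar figures, the area ratio equals the square of the side ratio.
Side ratio (the smaller triangle to the larger triangle) = 4:5, so area ratio = 4^2:5^2 = 16:25.
If the area of the smaller triangle is 80, then the area of the larger triangle = 80 * (25/16) = 125.

125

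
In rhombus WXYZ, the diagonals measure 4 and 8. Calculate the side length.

Half-diagonals are 2 and 4. side = sqrt(2^2 + 4^2) = sqrt(20) = 2*sqrt(5)

2*sqrt(5)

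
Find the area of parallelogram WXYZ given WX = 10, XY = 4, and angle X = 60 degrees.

The area of a parallelogram equals the product of two adjacent sides times the sine of the included angle.
This is because the height equals 4 * sin(60°) = 2*sqrt(3).
Area = 10 * 2*sqrt(3) = 20*sqrt(3)

20*sqrt(3)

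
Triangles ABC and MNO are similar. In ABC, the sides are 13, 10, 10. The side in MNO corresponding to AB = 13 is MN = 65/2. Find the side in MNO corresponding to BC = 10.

k = 65/2/13 = 5/2. NO = 5/2 * 10 = 25.

25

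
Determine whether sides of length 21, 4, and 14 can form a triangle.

The longest side is 21. The other two sides sum to 4 + 14 = 18.
Since 18 ≤ 21, the two shorter sides cannot reach around to close the triangle.

No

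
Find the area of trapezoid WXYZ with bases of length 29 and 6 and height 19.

Area = (29 + 6) * 19 / 2 = 665 / 2 = 665/2

665/2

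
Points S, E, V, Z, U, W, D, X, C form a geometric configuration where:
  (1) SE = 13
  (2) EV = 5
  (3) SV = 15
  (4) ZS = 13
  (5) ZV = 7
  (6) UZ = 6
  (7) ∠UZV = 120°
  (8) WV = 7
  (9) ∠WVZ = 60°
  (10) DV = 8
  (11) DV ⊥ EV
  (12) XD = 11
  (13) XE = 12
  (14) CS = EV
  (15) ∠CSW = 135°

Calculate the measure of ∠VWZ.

Step 1: By the law of cosines on triangle WVZ: WZ² = 7² + 7² − 2·7·7·cos(60°) = 49, so WZ = 7.
Step 2: By the inverse law of cosines on triangle VWZ: cos(∠VWZ) = (7² + 7² − 7²) / (2·7·7) = 49/98 = 0.5, so ∠VWZ = 60°.

Therefore, the measure of angle ∠VWZ = 60°.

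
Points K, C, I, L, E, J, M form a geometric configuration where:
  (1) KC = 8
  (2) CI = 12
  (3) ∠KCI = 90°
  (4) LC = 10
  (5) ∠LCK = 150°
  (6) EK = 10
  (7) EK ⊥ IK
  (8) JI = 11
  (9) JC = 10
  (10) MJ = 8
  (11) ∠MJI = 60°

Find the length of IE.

Step 1: By the law of cosines on triangle ICK: IK² = 12² + 8² − 2·12·8·cos(90°) = 208, so IK = 4·√13.
Step 2: By the law of cosines on triangle IKE: IE² = (4·√13)² + 10² − 2·4·√13·10·cos(90°) = 308, so IE = 2·√77.

Therefore, the length of IE = 2·√77.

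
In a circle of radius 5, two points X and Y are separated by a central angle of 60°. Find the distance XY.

Chord length = 2r sin(θ/2)
= 2 × 5 × sin(60°/2)
= 2 × 5 × sin(30°)
= 5

5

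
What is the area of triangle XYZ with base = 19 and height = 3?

Area = (1/2)(19)(3) = 57/2

57/2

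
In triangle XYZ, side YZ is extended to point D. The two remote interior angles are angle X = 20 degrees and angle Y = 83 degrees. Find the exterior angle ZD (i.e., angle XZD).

By the exterior angle theorem, an exterior angle of a triangle equals the sum of the two remote interior angles.
Exterior angle = angle X + angle Y
Exterior angle = 20 + 83 = 103 degrees

103 degrees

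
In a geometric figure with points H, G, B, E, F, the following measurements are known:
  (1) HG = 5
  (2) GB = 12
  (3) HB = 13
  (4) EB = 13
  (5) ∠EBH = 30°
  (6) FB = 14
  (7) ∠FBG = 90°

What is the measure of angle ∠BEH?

Step 1: By the law of cosines on triangle EBH: EH² = 13² + 13² − 2·13·13·cos(30°) = 45.28, so EH ≈ 6.73.
Step 2: By the inverse law of cosines on triangle BEH: cos(∠BEH) = (13² + 6.73² − 13²) / (2·13·6.73) = 45.28/174.96 = 0.2588, so ∠BEH = 75°.

Therefore, the measure of angle ∠BEH = 75°.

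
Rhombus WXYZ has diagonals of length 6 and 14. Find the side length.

In a rhombus, the diagonals bisect each other perpendicularly, creating four congruent right triangles.
Each triangle has legs 3 (half of 6) and 7 (half of 14).
The hypotenuse of each right triangle is a side of the rhombus:
side = sqrt(3^2 + 7^2) = sqrt(58)

sqrt(58)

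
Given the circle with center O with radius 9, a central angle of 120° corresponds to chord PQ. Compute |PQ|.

Chord = 2(9) sin(60°) = 9*sqrt(3)

9*sqrt(3)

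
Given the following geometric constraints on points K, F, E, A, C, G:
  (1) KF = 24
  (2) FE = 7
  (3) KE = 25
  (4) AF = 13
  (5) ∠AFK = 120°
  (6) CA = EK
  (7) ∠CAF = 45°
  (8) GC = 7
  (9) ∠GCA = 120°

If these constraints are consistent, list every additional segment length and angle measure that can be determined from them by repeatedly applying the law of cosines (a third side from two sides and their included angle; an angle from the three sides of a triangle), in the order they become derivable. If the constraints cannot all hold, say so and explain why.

The constraints are consistent. Derivable facts, in order:
After 1 step:
- AG ≈ 29.14
- FC ≈ 18.29
- KA ≈ 32.51
- ∠EFK = 90°
- ∠EKF = 16.26°
- ∠FEK = 73.74°
After 2 steps:
- ∠ACF = 30.18°
- ∠AFC = 104.82°
- ∠AGC = 47.99°
- ∠AKF = 20.26°
- ∠CAG = 12.01°
- ∠FAK = 39.74°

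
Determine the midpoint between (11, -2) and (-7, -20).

M = ((x₁ + x₂)/2, (y₁ + y₂)/2)
= ((11 + -7)/2, (-2 + -20)/2)
= (4/2, -22/2) = (2, -11)

(2, -11)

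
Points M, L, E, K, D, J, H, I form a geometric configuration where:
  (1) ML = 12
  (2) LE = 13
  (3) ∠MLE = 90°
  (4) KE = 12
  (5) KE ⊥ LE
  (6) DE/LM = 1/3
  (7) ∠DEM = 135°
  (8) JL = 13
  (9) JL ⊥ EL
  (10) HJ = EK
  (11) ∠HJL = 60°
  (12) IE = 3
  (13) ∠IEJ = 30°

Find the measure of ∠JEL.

Step 1: By the law of cosines on triangle ELJ: EJ² = 13² + 13² − 2·13·13·cos(90°) = 338, so EJ = 13·√2.
Step 2: By the inverse law of cosines on triangle JEL: cos(∠JEL) = ((13·√2)² + 13² − 13²) / (2·13·√2·13) = 338/478 = 0.7071, so ∠JEL = 45°.

Therefore, the measure of angle ∠JEL = 45°.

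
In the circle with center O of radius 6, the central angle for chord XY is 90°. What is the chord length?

Chord = 2(6) sin(45°) = 6*sqrt(2)

6*sqrt(2)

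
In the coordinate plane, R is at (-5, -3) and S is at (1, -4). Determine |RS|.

d = sqrt((6)^2 + (-1)^2) = sqrt(37)

sqrt(37)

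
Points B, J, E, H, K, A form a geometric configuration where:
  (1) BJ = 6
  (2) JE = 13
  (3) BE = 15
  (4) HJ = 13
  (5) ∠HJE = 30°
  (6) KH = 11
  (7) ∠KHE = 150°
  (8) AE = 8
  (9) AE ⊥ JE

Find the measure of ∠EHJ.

Step 1: By the law of cosines on triangle HJE: HE² = 13² + 13² − 2·13·13·cos(30°) = 45.28, so HE ≈ 6.73.
Step 2: By the inverse law of cosines on triangle EHJ: cos(∠EHJ) = (6.73² + 13² − 13²) / (2·6.73·13) = 45.28/174.96 = 0.2588, so ∠EHJ = 75°.

Therefore, the measure of angle ∠EHJ = 75°.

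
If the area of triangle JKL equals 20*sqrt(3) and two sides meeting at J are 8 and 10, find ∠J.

sin(C) = 2 * 20*sqrt(3) / (8 * 10) = sqrt(3)/2, so C = arcsin(sqrt(3)/2) = 60°.
Since sin(180° - C) = sin(C), the obtuse angle 120° gives the same area, so C = 60° or C = 120°.

60° or 120°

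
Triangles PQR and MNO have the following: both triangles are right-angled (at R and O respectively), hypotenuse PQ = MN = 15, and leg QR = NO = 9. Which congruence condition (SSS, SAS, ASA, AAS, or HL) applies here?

The given information provides:
both triangles are right-angled (at R and O respectively), hypotenuse PQ = MN = 15, and leg QR = NO = 9
This matches the HL congruence theorem.
The hypotenuse and one leg of two right triangles are equal (Hypotenuse-Leg).

HL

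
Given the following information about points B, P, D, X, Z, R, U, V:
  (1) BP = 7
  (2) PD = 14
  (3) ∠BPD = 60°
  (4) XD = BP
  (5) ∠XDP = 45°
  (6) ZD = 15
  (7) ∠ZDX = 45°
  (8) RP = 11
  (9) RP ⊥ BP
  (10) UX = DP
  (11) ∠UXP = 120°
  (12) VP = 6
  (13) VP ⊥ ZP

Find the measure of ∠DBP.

Step 1: By the law of cosines on triangle BPD: BD² = 7² + 14² − 2·7·14·cos(60°) = 147, so BD = 7·√3.
Step 2: By the inverse law of cosines on triangle DBP: cos(∠DBP) = ((7·√3)² + 7² − 14²) / (2·7·√3·7) = 0/169.74 = 0, so ∠DBP = 90°.

Therefore, the measure of angle ∠DBP = 90°.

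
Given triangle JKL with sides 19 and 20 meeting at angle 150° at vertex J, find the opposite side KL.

When two sides and the included angle are known, the law of cosines gives the third side.
c^2 = a^2 + b^2 - 2ab cos(C) generalizes the Pythagorean theorem to non-right triangles.
Here: KL^2 = 361 + 400 - 760*(-sqrt(3)/2) = 380*sqrt(3) + 761
KL = sqrt(380*sqrt(3) + 761)

sqrt(380*sqrt(3) + 761)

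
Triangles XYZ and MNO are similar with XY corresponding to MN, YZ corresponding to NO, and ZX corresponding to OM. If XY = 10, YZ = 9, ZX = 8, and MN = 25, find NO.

k = 25/10 = 5/2. NO = 5/2 * 9 = 45/2.

45/2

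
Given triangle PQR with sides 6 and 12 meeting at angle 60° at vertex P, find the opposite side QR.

Law of cosines: QR^2 = 6^2 + 12^2 - 2(6)(12)cos(60°) = 108, so QR = 6*sqrt(3).

6*sqrt(3)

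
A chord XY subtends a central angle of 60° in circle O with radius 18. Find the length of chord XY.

Chord = 2(18) sin(30°) = 18

18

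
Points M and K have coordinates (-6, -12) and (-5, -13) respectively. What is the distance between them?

d = sqrt((1)^2 + (-1)^2) = sqrt(2)

sqrt(2)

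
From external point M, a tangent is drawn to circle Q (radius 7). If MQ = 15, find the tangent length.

The tangent, radius, and line from the external point to the center form a right triangle.
The right angle is where the tangent meets the radius.
By the Pythagorean theorem: tangent² + 7² = 15²
tangent² = 225 - 49 = 176
tangent = 4*sqrt(11)

4*sqrt(11)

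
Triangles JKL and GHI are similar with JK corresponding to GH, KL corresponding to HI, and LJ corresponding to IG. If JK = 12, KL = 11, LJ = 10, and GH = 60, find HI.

Since the triangles are similar, the ratio of corresponding sides is constant.
Scale factor k = GH / JK = 60 / 12 = 5
HI = k * KL = 5 * 11 = 55

55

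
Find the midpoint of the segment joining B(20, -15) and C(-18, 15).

The midpoint is the average of the coordinates:
x: (20 + -18)/2 = 1
y: (-15 + 15)/2 = 0
Midpoint = (1, 0)

(1, 0)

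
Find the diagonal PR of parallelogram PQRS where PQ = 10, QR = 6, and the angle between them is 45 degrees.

Law of cosines: d^2 = 10^2 + 6^2 - 2(10)(6)cos(45°) = 136 - 60*sqrt(2), so d = 2*sqrt(34 - 15*sqrt(2)).

2*sqrt(34 - 15*sqrt(2))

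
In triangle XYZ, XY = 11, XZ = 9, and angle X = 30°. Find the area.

When two sides and the included angle are known, the area formula is (1/2)ab sin(C).
The height from one side to the opposite vertex is 9 sin(30°) = 9/2.
Area = (1/2) * 11 * 9/2 = 99/4.

99/4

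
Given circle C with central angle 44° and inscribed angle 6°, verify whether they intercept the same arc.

By the inscribed angle theorem, the inscribed angle for a central angle of 44° should be 44° / 2 = 22°.
The given inscribed angle is 6°, which does not equal 22°.
Therefore, no, they do not correspond to the same arc.

No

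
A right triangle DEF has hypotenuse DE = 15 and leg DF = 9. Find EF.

EF = sqrt(15^2 - 9^2) = sqrt(144) = 12

12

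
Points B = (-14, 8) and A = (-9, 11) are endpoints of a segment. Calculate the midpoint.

M = ((x₁ + x₂)/2, (y₁ + y₂)/2)
= ((-14 + -9)/2, (8 + 11)/2)
= (-23/2, 19/2) = (-23/2, 19/2)

(-23/2, 19/2)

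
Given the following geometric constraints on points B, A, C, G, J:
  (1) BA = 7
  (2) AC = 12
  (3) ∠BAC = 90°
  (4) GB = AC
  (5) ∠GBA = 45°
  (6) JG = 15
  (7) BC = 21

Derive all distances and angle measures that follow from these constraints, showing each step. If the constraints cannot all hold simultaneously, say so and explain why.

These constraints are not satisfiable: by the triangle inequality in triangle ABC, (1) BA = 7 and (2) AC = 12 force BC ≤ 7 + 12 = 19, but (7) says BC = 21. No planar figure meets all of them, so nothing further can be derived.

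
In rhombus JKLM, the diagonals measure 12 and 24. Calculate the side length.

In a rhombus, the diagonals bisect each other perpendicularly, creating four congruent right triangles.
Each triangle has legs 6 (half of 12) and 12 (half of 24).
The hypotenuse of each right triangle is a side of the rhombus:
side = sqrt(6^2 + 12^2) = sqrt(180) = 6*sqrt(5)

6*sqrt(5)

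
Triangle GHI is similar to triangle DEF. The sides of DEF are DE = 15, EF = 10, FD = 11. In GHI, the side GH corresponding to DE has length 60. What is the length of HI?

Similar triangles have proportional sides. Setting up the proportion:
GH / DE = HI / EF
60 / 15 = HI / 10
HI = 10 * 60 / 15 = 40.

40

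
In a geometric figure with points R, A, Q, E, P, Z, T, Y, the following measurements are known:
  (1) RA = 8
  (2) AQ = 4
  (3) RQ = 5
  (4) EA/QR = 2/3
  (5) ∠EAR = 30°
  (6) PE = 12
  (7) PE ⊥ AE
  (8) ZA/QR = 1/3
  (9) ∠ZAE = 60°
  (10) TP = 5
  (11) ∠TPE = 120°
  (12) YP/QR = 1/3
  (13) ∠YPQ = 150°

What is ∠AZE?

From the given relations: ZA = 1/3·QR = 1/3·5 ≈ 1.67; EA = 2/3·QR = 2/3·5 ≈ 3.33.
Step 1: By the law of cosines on triangle ZAE: ZE² = 1.67² + 3.33² − 2·1.67·3.33·cos(60°) = 8.33, so ZE = 5/3·√3.
Step 2: By the inverse law of cosines on triangle AZE: cos(∠AZE) = (1.67² + (5/3·√3)² − 3.33²) / (2·1.67·5/3·√3) = 0/9.62 = 0, so ∠AZE = 90°.

Therefore, the measure of angle ∠AZE = 90°.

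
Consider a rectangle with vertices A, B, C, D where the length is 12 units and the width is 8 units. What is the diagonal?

A rectangle's diagonal splits it into two right triangles, with the diagonal as the hypotenuse.
By the Pythagorean theorem, d^2 = 12^2 + 8^2 = 208.
Therefore d = sqrt(208) = 4*sqrt(13).

4*sqrt(13)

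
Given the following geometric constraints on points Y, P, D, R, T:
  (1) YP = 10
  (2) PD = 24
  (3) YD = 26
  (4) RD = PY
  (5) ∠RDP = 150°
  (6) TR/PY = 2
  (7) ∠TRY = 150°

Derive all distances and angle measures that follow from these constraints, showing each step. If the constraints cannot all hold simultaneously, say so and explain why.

The constraints are consistent.

From the given relations:
  RD = PY = 10
  TR = 2·PY = 2·10 = 20

Step 1: From PD = 24, DR = 10, and ∠PDR = 150°, by the law of cosines:
  PR² = PD² + DR² - 2·PD·DR·cos(150°) = 576 + 100 + 415.7 = 1092
  PR ≈ 33.04

Step 2: From YD = 26, YP = 10, DP = 24, by the inverse law of cosines:
  cos(∠DYP) = (YD² + YP² - DP²) / (2·YD·YP)
  ∠DYP = 67.38°

Step 3: From PD = 24, PY = 10, DY = 26, by the inverse law of cosines:
  cos(∠DPY) = (PD² + PY² - DY²) / (2·PD·PY)
  ∠DPY = 90°

Step 4: From DP = 24, DY = 26, PY = 10, by the inverse law of cosines:
  cos(∠PDY) = (DP² + DY² - PY²) / (2·DP·DY)
  ∠PDY = 22.62°

Step 5: From PD = 24, PR = 33.04, DR = 10, by the inverse law of cosines:
  cos(∠DPR) = (PD² + PR² - DR²) / (2·PD·PR)
  ∠DPR = 8.7°

Step 6: From RD = 10, RP = 33.04, DP = 24, by the inverse law of cosines:
  cos(∠DRP) = (RD² + RP² - DP²) / (2·RD·RP)
  ∠DRP = 21.3°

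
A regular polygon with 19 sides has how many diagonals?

The number of diagonals in an n-gon is n(n - 3)/2.
For n = 19: 19(19 - 3)/2 = 19 × 16 / 2 = 152.

152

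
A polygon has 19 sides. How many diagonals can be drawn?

The number of diagonals in an n-gon is n(n - 3)/2.
For n = 19: 19(19 - 3)/2 = 19 × 16 / 2 = 152.

152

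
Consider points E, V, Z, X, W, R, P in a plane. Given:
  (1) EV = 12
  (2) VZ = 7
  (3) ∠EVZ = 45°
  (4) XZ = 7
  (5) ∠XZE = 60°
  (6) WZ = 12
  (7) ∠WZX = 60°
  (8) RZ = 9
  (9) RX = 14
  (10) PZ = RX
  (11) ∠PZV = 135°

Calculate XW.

Step 1: By the law of cosines on triangle XZW: XW² = 7² + 12² − 2·7·12·cos(60°) = 109, so XW = √109.

Therefore, the length of XW = √109.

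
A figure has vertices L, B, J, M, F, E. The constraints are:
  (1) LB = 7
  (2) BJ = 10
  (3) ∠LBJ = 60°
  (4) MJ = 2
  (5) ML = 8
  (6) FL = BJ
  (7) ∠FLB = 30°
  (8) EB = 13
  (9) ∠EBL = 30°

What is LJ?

Step 1: By the law of cosines on triangle LBJ: LJ² = 7² + 10² − 2·7·10·cos(60°) = 79, so LJ = √79.

Therefore, the length of LJ = √79.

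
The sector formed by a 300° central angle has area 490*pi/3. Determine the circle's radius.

Sector area A = πr² × θ/360, so r² = 360A / (πθ).
r² = 360 × 490*pi/3 / (π × 300)
r² = 196
r = 14

14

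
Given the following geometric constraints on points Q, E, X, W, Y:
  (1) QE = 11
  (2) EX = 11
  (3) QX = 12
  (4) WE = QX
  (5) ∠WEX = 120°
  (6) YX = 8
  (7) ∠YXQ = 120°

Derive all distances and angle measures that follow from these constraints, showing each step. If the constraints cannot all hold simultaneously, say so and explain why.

The constraints are consistent.

From the given relations:
  WE = QX = 12

Step 1: From QX = 12, XY = 8, and ∠QXY = 120°, by the law of cosines:
  QY² = QX² + XY² - 2·QX·XY·cos(120°) = 144 + 64 + 96 = 304
  QY = 4·√19

Step 2: From XE = 11, EW = 12, and ∠XEW = 120°, by the law of cosines:
  XW² = XE² + EW² - 2·XE·EW·cos(120°) = 121 + 144 + 132 = 397
  XW ≈ 19.92

Step 3: From QE = 11, QX = 12, EX = 11, by the inverse law of cosines:
  cos(∠EQX) = (QE² + QX² - EX²) / (2·QE·QX)
  ∠EQX = 56.94°

Step 4: From EQ = 11, EX = 11, QX = 12, by the inverse law of cosines:
  cos(∠QEX) = (EQ² + EX² - QX²) / (2·EQ·EX)
  ∠QEX = 66.11°

Step 5: From XE = 11, XQ = 12, EQ = 11, by the inverse law of cosines:
  cos(∠EXQ) = (XE² + XQ² - EQ²) / (2·XE·XQ)
  ∠EXQ = 56.94°

Step 6: From QX = 12, QY = 4·√19, XY = 8, by the inverse law of cosines:
  cos(∠XQY) = (QX² + QY² - XY²) / (2·QX·QY)
  ∠XQY = 23.41°

Step 7: From XE = 11, XW = 19.92, EW = 12, by the inverse law of cosines:
  cos(∠EXW) = (XE² + XW² - EW²) / (2·XE·XW)
  ∠EXW = 31.44°

Step 8: From WE = 12, WX = 19.92, EX = 11, by the inverse law of cosines:
  cos(∠EWX) = (WE² + WX² - EX²) / (2·WE·WX)
  ∠EWX = 28.56°

Step 9: From YQ = 4·√19, YX = 8, QX = 12, by the inverse law of cosines:
  cos(∠QYX) = (YQ² + YX² - QX²) / (2·YQ·YX)
  ∠QYX = 36.59°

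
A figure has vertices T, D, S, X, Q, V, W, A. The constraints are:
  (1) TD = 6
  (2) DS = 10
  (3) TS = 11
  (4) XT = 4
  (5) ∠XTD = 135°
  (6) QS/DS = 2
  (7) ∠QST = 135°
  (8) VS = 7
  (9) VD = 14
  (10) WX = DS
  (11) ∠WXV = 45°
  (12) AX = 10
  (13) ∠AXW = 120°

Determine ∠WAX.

From the given relations: WX = DS = 10.
Step 1: By the law of cosines on triangle AXW: AW² = 10² + 10² − 2·10·10·cos(120°) = 300, so AW = 10·√3.
Step 2: By the inverse law of cosines on triangle WAX: cos(∠WAX) = ((10·√3)² + 10² − 10²) / (2·10·√3·10) = 300/346.41 = 0.866, so ∠WAX = 30°.

Therefore, the measure of angle ∠WAX = 30°.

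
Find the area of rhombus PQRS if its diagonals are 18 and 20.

Area of a rhombus = (d1 * d2) / 2
Area = (18 * 20) / 2
Area = 360 / 2
Area = 180

180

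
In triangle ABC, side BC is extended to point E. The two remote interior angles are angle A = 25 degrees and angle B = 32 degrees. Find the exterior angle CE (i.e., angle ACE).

Exterior angle = 25 + 32 = 57 degrees (exterior angle theorem).

57 degrees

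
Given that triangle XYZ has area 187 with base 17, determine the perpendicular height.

Area = (1/2) * base * height
height = 2 * Area / base
height = 2 * 187 / 17
height = 374 / 17
height = 22

22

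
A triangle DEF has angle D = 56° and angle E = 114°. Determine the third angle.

The interior angles sum to 180°: angle F = 180 - 56 - 114 = 10°.
The triangle is obtuse (angles 56°, 114°, 10°).

10 degrees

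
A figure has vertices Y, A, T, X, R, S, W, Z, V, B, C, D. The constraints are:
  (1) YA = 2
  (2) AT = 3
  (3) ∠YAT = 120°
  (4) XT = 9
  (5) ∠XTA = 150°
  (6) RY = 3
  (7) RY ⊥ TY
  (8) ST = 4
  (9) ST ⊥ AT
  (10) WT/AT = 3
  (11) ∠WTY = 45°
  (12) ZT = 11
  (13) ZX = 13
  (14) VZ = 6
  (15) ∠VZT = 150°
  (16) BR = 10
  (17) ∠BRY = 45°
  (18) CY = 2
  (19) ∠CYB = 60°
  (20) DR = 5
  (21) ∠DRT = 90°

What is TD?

Step 1: By the law of cosines on triangle TAY: TY² = 3² + 2² − 2·3·2·cos(120°) = 19, so TY = √19.
Step 2: By the law of cosines on triangle RYT: RT² = 3² + √19² − 2·3·√19·cos(90°) = 28, so RT = 2·√7.
Step 3: By the law of cosines on triangle TRD: TD² = (2·√7)² + 5² − 2·2·√7·5·cos(90°) = 53, so TD = √53.

Therefore, the length of TD = √53.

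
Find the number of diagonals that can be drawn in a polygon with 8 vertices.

The number of diagonals in an n-gon is n(n - 3)/2.
For n = 8: 8(8 - 3)/2 = 8 × 5 / 2 = 20.

20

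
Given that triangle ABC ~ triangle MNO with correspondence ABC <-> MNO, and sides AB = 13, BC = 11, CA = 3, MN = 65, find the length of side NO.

Similar triangles have proportional sides. Setting up the proportion:
MN / AB = NO / BC
65 / 13 = NO / 11
NO = 11 * 65 / 13 = 55.

55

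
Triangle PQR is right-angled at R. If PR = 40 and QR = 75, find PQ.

PQ = sqrt(40^2 + 75^2) = sqrt(7225) = 85

85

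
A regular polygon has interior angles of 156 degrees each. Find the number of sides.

Each interior angle of a regular n-gon is (n - 2) * 180 / n.
Setting this equal to 156:
(n - 2) * 180 / n = 156
Each exterior angle = 180 - 156 = 24 degrees.
Since exterior angles sum to 360: n = 360 / 24 = 15.

15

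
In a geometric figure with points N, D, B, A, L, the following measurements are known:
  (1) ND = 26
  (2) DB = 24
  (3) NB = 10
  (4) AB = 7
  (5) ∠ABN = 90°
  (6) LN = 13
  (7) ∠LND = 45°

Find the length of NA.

Step 1: By the law of cosines on triangle NBA: NA² = 10² + 7² − 2·10·7·cos(90°) = 149, so NA = √149.

Therefore, the length of NA = √149.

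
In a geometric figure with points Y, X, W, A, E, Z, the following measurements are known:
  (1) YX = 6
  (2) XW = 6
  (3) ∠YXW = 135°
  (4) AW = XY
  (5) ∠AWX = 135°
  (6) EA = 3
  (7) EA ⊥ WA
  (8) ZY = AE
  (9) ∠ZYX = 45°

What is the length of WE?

From the given relations: AW = XY = 6.
Step 1: By the law of cosines on triangle WAE: WE² = 6² + 3² − 2·6·3·cos(90°) = 45, so WE = 3·√5.

Therefore, the length of WE = 3·√5.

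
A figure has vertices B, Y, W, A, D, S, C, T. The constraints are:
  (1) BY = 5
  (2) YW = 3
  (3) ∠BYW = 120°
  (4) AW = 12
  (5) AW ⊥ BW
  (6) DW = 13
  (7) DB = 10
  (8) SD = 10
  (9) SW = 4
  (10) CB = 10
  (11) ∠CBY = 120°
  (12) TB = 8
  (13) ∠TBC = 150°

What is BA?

Step 1: By the law of cosines on triangle BYW: BW² = 5² + 3² − 2·5·3·cos(120°) = 49, so BW = 7.
Step 2: By the law of cosines on triangle BWA: BA² = 7² + 12² − 2·7·12·cos(90°) = 193, so BA = √193.

Therefore, the length of BA = √193.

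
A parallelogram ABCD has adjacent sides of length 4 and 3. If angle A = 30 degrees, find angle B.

Opposite sides of a parallelogram are parallel, so consecutive angles form co-interior angles on a transversal.
Co-interior angles sum to 180°, giving angle B = 180 - 30 = 150 degrees.

150 degrees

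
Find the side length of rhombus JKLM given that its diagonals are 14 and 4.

Half-diagonals are 7 and 2. side = sqrt(7^2 + 2^2) = sqrt(53)

sqrt(53)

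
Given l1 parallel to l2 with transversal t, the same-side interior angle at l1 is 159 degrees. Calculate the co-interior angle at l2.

Co-interior (same-side interior) angles are between the parallel lines on the same side of the transversal.
Unlike corresponding or alternate interior angles, they are supplementary rather than equal.
So the angle = 180 - 159 = 21 degrees.

21 degrees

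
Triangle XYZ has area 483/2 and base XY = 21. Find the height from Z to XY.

height = 2 * 483/2 / 21 = 23

23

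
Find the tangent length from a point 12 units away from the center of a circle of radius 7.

The tangent, radius, and line from the external point to the center form a right triangle.
The right angle is where the tangent meets the radius.
By the Pythagorean theorem: tangent² + 7² = 12²
tangent² = 144 - 49 = 95
tangent = sqrt(95)

sqrt(95)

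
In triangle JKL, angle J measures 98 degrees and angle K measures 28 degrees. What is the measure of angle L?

angle L = 180 - 98 - 28 = 54 degrees.

54 degrees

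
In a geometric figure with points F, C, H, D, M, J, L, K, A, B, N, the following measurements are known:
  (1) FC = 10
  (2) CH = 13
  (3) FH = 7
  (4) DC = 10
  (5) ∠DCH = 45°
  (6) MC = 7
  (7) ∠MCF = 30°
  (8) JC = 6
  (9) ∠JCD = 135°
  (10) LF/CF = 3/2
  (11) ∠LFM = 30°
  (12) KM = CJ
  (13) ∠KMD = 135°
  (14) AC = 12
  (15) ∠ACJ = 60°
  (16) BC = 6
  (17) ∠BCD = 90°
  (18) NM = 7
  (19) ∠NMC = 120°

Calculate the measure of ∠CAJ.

Step 1: By the law of cosines on triangle ACJ: AJ² = 12² + 6² − 2·12·6·cos(60°) = 108, so AJ = 6·√3.
Step 2: By the inverse law of cosines on triangle CAJ: cos(∠CAJ) = (12² + (6·√3)² − 6²) / (2·12·6·√3) = 216/249.42 = 0.866, so ∠CAJ = 30°.

Therefore, the measure of angle ∠CAJ = 30°.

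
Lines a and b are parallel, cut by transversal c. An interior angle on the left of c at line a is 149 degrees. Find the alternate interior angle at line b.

Alternate interior angles formed by parallel lines and a transversal are equal.
The given angle is 149 degrees.
The alternate interior angle = 149 degrees.

149 degrees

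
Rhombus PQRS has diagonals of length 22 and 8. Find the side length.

In a rhombus, the diagonals bisect each other perpendicularly, creating four congruent right triangles.
Each triangle has legs 11 (half of 22) and 4 (half of 8).
The hypotenuse of each right triangle is a side of the rhombus:
side = sqrt(11^2 + 4^2) = sqrt(137)

sqrt(137)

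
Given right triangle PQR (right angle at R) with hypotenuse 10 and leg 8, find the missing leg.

Rearranging the Pythagorean theorem to solve for the unknown leg:
leg^2 = hypotenuse^2 - known_leg^2 = 100 - 64 = 36
leg = sqrt(36) = 6.

6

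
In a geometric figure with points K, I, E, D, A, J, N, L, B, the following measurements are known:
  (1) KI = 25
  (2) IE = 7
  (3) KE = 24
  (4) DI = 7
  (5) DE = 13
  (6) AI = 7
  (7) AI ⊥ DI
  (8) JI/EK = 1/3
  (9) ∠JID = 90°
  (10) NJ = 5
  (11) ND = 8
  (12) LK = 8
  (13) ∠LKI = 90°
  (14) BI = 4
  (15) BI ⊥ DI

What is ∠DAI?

Step 1: By the law of cosines on triangle AID: AD² = 7² + 7² − 2·7·7·cos(90°) = 98, so AD = 7·√2.
Step 2: By the inverse law of cosines on triangle DAI: cos(∠DAI) = ((7·√2)² + 7² − 7²) / (2·7·√2·7) = 98/138.59 = 0.7071, so ∠DAI = 45°.

Therefore, the measure of angle ∠DAI = 45°.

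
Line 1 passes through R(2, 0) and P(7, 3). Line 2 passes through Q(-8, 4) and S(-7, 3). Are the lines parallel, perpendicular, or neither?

Slope of line 1: m1 = (3 - 0)/(7 - 2) = 3/5 = 3/5
Slope of line 2: m2 = (3 - 4)/(-7 - -8) = -1/1 = -1
m1 != m2 and m1*m2 = -3/5 != -1. Neither.

Neither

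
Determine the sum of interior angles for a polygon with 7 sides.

The sum of interior angles of an n-sided polygon is (n - 2) * 180.
For n = 7: (7 - 2) * 180 = 5 * 180 = 900 degrees.

900 degrees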